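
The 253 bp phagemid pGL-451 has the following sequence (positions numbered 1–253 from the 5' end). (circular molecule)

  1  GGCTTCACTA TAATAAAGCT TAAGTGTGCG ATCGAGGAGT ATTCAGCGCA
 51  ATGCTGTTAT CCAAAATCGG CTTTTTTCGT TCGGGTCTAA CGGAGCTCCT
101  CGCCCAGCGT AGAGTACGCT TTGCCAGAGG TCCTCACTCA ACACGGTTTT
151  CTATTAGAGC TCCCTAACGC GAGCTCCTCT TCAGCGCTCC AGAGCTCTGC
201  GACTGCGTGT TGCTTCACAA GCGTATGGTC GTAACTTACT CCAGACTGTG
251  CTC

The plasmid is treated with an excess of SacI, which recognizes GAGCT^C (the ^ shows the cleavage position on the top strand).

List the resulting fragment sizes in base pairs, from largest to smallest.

154, 64, 21, 14 bp

SacI sites (GAGCTC) start at positions 93, 157, 171, 192.
SacI cuts after base 5 of each site (before the last base), so after positions 97, 161, 175, 196.
Circular molecule, 4 cuts → 4 fragments:
  98–161 → 64 bp
  162–175 → 14 bp
  176–196 → 21 bp
  197–253 then 1–97 → 57 + 97 = 154 bp
Sorted largest to smallest: 154, 64, 21, 14 bp.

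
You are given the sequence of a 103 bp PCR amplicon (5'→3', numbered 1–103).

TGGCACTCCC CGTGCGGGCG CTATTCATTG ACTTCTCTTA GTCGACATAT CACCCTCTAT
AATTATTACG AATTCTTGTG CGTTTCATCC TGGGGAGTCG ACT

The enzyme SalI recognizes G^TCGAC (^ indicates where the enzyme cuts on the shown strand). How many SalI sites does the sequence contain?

GTCGAC occurs starting at positions 41, 97.
SalI cuts at 2 sites.

2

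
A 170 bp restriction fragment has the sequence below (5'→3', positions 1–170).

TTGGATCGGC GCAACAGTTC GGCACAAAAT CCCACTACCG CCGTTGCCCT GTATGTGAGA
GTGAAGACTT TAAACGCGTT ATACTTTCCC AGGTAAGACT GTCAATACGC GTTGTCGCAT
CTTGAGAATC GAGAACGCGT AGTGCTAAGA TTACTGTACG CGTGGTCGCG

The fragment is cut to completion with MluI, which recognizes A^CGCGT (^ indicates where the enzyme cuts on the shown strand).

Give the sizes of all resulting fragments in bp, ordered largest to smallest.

MluI sites (ACGCGT) start at positions 74, 107, 135, 158.
MluI cuts after the first base of each site, so after positions 74, 107, 135, 158.
Linear molecule, 4 cuts → 5 fragments:
  1–74 → 74 bp
  75–107 → 33 bp
  108–135 → 28 bp
  136–158 → 23 bp
  159–170 → 12 bp
Sorted largest to smallest: 74, 33, 28, 23, 12 bp.

74, 33, 28, 23, 12 bp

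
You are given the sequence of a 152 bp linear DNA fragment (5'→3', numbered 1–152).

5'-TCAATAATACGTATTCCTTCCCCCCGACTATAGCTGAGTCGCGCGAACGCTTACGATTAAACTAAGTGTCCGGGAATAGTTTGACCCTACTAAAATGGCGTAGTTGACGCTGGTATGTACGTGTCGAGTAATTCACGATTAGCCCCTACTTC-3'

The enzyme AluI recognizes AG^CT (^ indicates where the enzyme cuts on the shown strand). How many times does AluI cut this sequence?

1

AGCT occurs starting at position 32.
AluI cuts at 1 site.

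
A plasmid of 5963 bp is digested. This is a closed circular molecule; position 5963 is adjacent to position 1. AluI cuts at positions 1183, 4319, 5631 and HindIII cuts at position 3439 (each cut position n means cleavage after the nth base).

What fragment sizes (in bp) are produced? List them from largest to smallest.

2256, 1515, 1312, 880 bp

Combined cut positions (sorted): 1183, 3439, 4319, 5631.
Circular molecule, 4 cuts → 4 fragments:
  3439 − 1183 = 2256 bp
  4319 − 3439 = 880 bp
  5631 − 4319 = 1312 bp
  wrap: 5963 − 5631 + 1183 = 1515 bp
Sorted largest to smallest: 2256, 1515, 1312, 880 bp.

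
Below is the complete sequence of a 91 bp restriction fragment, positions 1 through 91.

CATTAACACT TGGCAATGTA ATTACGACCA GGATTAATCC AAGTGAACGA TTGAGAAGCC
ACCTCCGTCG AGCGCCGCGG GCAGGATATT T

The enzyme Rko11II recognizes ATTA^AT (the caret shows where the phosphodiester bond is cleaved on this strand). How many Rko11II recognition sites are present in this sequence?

1

ATTAAT occurs starting at position 33.
Rko11II cuts at 1 site.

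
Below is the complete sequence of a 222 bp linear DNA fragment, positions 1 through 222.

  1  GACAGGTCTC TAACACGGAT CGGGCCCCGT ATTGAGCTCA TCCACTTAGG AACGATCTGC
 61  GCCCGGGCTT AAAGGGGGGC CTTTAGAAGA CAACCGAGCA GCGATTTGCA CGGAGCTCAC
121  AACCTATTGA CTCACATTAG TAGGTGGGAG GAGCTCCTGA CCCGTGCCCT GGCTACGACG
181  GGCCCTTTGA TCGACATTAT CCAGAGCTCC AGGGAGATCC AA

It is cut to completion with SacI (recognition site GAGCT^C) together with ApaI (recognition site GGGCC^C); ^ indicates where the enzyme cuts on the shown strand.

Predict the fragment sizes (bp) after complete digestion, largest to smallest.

79, 38, 29, 26, 24, 14, 12 bp

SacI sites (GAGCTC) start at positions 34, 113, 151, 204.
SacI cuts after base 5 of each site (before the last base), so after positions 38, 117, 155, 208.
ApaI sites (GGGCCC) start at positions 22, 180.
ApaI cuts after base 5 of each site (before the last base), so after positions 26, 184.
Combined cut positions: 26, 38, 117, 155, 184, 208.
Linear molecule, 6 cuts → 7 fragments:
  1–26 → 26 bp
  27–38 → 12 bp
  39–117 → 79 bp
  118–155 → 38 bp
  156–184 → 29 bp
  185–208 → 24 bp
  209–222 → 14 bp
Sorted largest to smallest: 79, 38, 29, 26, 24, 14, 12 bp.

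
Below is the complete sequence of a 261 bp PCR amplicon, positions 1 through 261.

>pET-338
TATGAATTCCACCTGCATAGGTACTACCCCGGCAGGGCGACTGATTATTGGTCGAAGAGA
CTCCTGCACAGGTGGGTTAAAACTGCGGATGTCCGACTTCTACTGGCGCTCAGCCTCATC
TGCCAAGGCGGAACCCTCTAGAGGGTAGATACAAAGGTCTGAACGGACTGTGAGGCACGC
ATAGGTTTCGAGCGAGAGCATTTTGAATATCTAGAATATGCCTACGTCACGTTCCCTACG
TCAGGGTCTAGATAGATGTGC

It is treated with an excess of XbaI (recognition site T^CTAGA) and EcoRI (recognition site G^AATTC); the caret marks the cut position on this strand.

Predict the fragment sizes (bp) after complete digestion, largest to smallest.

XbaI sites (TCTAGA) start at positions 137, 210, 247.
XbaI cuts after the first base of each site, so after positions 137, 210, 247.
The EcoRI site (GAATTC) starts at position 4.
EcoRI cuts after the first base of each site, so after position 4.
Combined cut positions: 4, 137, 210, 247.
Linear molecule, 4 cuts → 5 fragments:
  1–4 → 4 bp
  5–137 → 133 bp
  138–210 → 73 bp
  211–247 → 37 bp
  248–261 → 14 bp
Sorted largest to smallest: 133, 73, 37, 14, 4 bp.

133, 73, 37, 14, 4 bp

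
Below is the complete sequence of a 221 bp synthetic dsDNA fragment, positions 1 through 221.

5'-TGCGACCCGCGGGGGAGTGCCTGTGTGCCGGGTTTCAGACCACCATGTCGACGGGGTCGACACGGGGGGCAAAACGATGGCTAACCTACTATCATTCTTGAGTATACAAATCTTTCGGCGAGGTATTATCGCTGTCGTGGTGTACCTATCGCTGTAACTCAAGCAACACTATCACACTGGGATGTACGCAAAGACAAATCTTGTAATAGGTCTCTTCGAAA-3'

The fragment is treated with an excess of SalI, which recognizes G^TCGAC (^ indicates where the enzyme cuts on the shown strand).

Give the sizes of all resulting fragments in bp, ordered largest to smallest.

SalI sites (GTCGAC) start at positions 47, 56.
SalI cuts after the first base of each site, so after positions 47, 56.
Linear molecule, 2 cuts → 3 fragments:
  1–47 → 47 bp
  48–56 → 9 bp
  57–221 → 165 bp
Sorted largest to smallest: 165, 47, 9 bp.

165, 47, 9 bp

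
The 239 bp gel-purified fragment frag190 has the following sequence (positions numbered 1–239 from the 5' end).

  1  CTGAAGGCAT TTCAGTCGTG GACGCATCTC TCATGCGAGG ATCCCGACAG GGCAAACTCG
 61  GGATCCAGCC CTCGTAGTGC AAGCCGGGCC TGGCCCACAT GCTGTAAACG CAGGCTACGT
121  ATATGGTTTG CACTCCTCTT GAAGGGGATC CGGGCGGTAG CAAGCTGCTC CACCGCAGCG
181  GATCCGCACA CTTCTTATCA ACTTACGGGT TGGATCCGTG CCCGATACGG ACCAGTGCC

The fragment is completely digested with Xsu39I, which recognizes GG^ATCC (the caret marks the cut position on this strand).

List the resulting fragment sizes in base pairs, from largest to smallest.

Xsu39I sites (GGATCC) start at positions 39, 61, 146, 180, 212.
Xsu39I cuts after base 2 of each site, so after positions 40, 62, 147, 181, 213.
Linear molecule, 5 cuts → 6 fragments:
  1–40 → 40 bp
  41–62 → 22 bp
  63–147 → 85 bp
  148–181 → 34 bp
  182–213 → 32 bp
  214–239 → 26 bp
Sorted largest to smallest: 85, 40, 34, 32, 26, 22 bp.

85, 40, 34, 32, 26, 22 bp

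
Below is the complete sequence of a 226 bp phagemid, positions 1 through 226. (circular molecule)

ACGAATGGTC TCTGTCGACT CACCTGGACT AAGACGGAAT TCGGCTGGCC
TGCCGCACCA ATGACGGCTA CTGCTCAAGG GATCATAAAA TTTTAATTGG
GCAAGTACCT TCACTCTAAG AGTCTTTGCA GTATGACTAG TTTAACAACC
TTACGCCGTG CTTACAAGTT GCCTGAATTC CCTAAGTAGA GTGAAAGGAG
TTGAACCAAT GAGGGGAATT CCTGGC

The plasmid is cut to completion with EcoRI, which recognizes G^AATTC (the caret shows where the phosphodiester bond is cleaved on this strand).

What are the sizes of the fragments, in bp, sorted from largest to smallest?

EcoRI sites (GAATTC) start at positions 37, 175, 216.
EcoRI cuts after the first base of each site, so after positions 37, 175, 216.
Circular molecule, 3 cuts → 3 fragments:
  38–175 → 138 bp
  176–216 → 41 bp
  217–226 then 1–37 → 10 + 37 = 47 bp
Sorted largest to smallest: 138, 47, 41 bp.

138, 47, 41 bp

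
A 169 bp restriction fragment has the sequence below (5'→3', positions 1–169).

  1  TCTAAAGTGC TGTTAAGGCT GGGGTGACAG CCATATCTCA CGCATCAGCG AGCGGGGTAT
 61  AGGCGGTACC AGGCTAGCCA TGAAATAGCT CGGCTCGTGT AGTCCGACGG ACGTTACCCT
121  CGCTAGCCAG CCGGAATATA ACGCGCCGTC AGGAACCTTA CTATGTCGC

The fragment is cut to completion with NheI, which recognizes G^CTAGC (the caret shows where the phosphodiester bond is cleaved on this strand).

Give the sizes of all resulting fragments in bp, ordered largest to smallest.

73, 49, 47 bp

NheI sites (GCTAGC) start at positions 73, 122.
NheI cuts after the first base of each site, so after positions 73, 122.
Linear molecule, 2 cuts → 3 fragments:
  1–73 → 73 bp
  74–122 → 49 bp
  123–169 → 47 bp
Sorted largest to smallest: 73, 49, 47 bp.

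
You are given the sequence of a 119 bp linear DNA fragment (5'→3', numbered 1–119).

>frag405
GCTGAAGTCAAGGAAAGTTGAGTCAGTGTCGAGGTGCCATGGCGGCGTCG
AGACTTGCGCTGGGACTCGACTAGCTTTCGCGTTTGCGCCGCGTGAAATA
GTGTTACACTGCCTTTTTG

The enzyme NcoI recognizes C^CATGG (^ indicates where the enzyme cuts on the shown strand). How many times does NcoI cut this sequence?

CCATGG occurs starting at position 37.
NcoI cuts at 1 site.

1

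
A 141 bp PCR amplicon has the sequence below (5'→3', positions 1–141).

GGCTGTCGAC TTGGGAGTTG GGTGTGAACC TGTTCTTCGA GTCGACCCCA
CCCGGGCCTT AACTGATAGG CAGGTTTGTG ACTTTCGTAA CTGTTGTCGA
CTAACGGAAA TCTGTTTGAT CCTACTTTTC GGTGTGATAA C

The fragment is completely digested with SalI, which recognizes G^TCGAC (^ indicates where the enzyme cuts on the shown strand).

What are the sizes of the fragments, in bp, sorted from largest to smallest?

SalI sites (GTCGAC) start at positions 5, 41, 96.
SalI cuts after the first base of each site, so after positions 5, 41, 96.
Linear molecule, 3 cuts → 4 fragments:
  1–5 → 5 bp
  6–41 → 36 bp
  42–96 → 55 bp
  97–141 → 45 bp
Sorted largest to smallest: 55, 45, 36, 5 bp.

55, 45, 36, 5 bp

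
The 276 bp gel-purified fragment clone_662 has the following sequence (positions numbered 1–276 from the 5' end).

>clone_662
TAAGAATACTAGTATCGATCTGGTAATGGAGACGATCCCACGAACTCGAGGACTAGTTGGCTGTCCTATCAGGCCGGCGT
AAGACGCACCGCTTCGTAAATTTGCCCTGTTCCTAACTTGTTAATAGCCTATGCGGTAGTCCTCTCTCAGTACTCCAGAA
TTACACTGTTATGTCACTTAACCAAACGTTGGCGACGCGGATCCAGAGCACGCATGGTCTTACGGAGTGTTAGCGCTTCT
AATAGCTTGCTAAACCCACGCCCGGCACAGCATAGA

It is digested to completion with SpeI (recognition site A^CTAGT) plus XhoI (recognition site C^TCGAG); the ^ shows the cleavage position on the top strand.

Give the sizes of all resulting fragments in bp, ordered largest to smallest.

SpeI sites (ACTAGT) start at positions 8, 52.
SpeI cuts after the first base of each site, so after positions 8, 52.
The XhoI site (CTCGAG) starts at position 45.
XhoI cuts after the first base of each site, so after position 45.
Combined cut positions: 8, 45, 52.
Linear molecule, 3 cuts → 4 fragments:
  1–8 → 8 bp
  9–45 → 37 bp
  46–52 → 7 bp
  53–276 → 224 bp
Sorted largest to smallest: 224, 37, 8, 7 bp.

224, 37, 8, 7 bp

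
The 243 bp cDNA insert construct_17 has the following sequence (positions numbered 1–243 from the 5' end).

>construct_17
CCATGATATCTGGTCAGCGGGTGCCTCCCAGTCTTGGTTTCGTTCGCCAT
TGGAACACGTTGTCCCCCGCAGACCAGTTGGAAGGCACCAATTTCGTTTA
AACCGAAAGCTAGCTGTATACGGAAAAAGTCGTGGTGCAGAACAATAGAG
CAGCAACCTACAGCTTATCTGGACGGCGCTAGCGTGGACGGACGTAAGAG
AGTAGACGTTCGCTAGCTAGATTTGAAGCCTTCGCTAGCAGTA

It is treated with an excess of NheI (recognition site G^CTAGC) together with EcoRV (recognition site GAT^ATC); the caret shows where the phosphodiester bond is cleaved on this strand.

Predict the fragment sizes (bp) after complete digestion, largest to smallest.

NheI sites (GCTAGC) start at positions 109, 178, 212, 234.
NheI cuts after the first base of each site, so after positions 109, 178, 212, 234.
The EcoRV site (GATATC) starts at position 5.
EcoRV cuts after base 3 of each site, so after position 7.
Combined cut positions: 7, 109, 178, 212, 234.
Linear molecule, 5 cuts → 6 fragments:
  1–7 → 7 bp
  8–109 → 102 bp
  110–178 → 69 bp
  179–212 → 34 bp
  213–234 → 22 bp
  235–243 → 9 bp
Sorted largest to smallest: 102, 69, 34, 22, 9, 7 bp.

102, 69, 34, 22, 9, 7 bp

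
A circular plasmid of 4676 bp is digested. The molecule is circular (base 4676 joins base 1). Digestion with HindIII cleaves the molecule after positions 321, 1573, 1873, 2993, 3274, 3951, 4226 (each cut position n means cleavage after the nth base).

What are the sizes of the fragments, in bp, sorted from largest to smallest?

1252, 1120, 771, 677, 300, 281, 275 bp

Circular molecule, 7 cuts → 7 fragments:
  1573 − 321 = 1252 bp
  1873 − 1573 = 300 bp
  2993 − 1873 = 1120 bp
  3274 − 2993 = 281 bp
  3951 − 3274 = 677 bp
  4226 − 3951 = 275 bp
  wrap: 4676 − 4226 + 321 = 771 bp
Sorted largest to smallest: 1252, 1120, 771, 677, 300, 281, 275 bp.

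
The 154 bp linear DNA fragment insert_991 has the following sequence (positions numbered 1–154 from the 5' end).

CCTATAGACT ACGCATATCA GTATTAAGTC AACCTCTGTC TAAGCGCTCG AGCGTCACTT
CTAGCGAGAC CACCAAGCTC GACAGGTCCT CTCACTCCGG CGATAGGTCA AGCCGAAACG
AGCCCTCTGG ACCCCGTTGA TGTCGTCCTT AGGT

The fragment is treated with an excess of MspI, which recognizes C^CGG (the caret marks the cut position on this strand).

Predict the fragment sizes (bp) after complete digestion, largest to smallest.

97, 57 bp

The MspI site (CCGG) starts at position 97.
MspI cuts after the first base of each site, so after position 97.
Linear molecule, 1 cut → 2 fragments:
  1–97 → 97 bp
  98–154 → 57 bp
Sorted largest to smallest: 97, 57 bp.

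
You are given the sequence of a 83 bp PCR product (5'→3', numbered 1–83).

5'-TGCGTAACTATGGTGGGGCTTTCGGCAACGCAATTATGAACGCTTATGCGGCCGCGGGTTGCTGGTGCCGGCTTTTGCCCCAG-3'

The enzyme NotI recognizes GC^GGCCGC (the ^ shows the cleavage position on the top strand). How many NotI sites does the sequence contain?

1

GCGGCCGC occurs starting at position 48.
NotI cuts at 1 site.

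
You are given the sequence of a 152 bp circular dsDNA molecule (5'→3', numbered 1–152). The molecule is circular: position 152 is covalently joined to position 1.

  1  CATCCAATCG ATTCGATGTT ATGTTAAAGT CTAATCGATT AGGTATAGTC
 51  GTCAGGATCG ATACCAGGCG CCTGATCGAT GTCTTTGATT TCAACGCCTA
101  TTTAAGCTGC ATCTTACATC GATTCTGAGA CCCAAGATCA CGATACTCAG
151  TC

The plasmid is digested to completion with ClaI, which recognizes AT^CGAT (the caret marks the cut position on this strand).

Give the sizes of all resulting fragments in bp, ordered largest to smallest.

ClaI sites (ATCGAT) start at positions 7, 34, 57, 75, 118.
ClaI cuts after base 2 of each site, so after positions 8, 35, 58, 76, 119.
Circular molecule, 5 cuts → 5 fragments:
  9–35 → 27 bp
  36–58 → 23 bp
  59–76 → 18 bp
  77–119 → 43 bp
  120–152 then 1–8 → 33 + 8 = 41 bp
Sorted largest to smallest: 43, 41, 27, 23, 18 bp.

43, 41, 27, 23, 18 bp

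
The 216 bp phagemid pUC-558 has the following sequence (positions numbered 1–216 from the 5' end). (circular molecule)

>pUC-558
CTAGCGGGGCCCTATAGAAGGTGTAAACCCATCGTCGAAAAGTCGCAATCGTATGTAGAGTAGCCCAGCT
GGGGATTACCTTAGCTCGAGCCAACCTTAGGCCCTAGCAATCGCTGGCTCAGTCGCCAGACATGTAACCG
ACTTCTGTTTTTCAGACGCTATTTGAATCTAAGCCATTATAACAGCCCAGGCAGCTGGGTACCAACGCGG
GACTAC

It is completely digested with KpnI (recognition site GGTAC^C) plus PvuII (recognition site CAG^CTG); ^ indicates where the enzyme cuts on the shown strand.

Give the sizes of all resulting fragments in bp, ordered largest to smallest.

126, 82, 8 bp

The KpnI site (GGTACC) starts at position 198.
KpnI cuts after base 5 of each site (before the last base), so after position 202.
PvuII sites (CAGCTG) start at positions 66, 192.
PvuII cuts after base 3 of each site, so after positions 68, 194.
Combined cut positions: 68, 194, 202.
Circular molecule, 3 cuts → 3 fragments:
  69–194 → 126 bp
  195–202 → 8 bp
  203–216 then 1–68 → 14 + 68 = 82 bp
Sorted largest to smallest: 126, 82, 8 bp.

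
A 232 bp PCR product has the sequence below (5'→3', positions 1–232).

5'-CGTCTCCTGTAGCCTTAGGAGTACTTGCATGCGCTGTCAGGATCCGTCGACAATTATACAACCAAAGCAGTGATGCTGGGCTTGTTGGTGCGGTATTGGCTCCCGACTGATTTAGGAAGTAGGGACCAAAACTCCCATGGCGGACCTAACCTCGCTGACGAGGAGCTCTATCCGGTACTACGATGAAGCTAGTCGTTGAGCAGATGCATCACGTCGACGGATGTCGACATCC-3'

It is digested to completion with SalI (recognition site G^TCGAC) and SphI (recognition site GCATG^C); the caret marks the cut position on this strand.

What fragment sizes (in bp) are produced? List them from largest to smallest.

167, 31, 15, 10, 9 bp

SalI sites (GTCGAC) start at positions 46, 213, 223.
SalI cuts after the first base of each site, so after positions 46, 213, 223.
The SphI site (GCATGC) starts at position 27.
SphI cuts after base 5 of each site (before the last base), so after position 31.
Combined cut positions: 31, 46, 213, 223.
Linear molecule, 4 cuts → 5 fragments:
  1–31 → 31 bp
  32–46 → 15 bp
  47–213 → 167 bp
  214–223 → 10 bp
  224–232 → 9 bp
Sorted largest to smallest: 167, 31, 15, 10, 9 bp.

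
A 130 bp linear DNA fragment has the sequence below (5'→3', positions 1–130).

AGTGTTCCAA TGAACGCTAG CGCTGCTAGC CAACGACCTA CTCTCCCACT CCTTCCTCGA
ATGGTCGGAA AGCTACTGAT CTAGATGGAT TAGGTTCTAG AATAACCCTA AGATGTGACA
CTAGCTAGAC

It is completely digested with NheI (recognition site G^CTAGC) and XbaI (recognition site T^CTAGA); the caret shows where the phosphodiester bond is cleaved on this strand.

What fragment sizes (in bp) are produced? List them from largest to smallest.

55, 34, 16, 16, 9 bp

NheI sites (GCTAGC) start at positions 16, 25.
NheI cuts after the first base of each site, so after positions 16, 25.
XbaI sites (TCTAGA) start at positions 80, 96.
XbaI cuts after the first base of each site, so after positions 80, 96.
Combined cut positions: 16, 25, 80, 96.
Linear molecule, 4 cuts → 5 fragments:
  1–16 → 16 bp
  17–25 → 9 bp
  26–80 → 55 bp
  81–96 → 16 bp
  97–130 → 34 bp
Sorted largest to smallest: 55, 34, 16, 16, 9 bp.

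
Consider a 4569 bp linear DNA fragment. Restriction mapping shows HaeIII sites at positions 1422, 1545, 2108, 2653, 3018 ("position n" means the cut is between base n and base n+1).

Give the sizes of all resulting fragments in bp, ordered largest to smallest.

1551, 1422, 563, 545, 365, 123 bp

Linear molecule, 5 cuts → 6 fragments:
  1422 − 0 = 1422 bp
  1545 − 1422 = 123 bp
  2108 − 1545 = 563 bp
  2653 − 2108 = 545 bp
  3018 − 2653 = 365 bp
  4569 − 3018 = 1551 bp
Sorted largest to smallest: 1551, 1422, 563, 545, 365, 123 bp.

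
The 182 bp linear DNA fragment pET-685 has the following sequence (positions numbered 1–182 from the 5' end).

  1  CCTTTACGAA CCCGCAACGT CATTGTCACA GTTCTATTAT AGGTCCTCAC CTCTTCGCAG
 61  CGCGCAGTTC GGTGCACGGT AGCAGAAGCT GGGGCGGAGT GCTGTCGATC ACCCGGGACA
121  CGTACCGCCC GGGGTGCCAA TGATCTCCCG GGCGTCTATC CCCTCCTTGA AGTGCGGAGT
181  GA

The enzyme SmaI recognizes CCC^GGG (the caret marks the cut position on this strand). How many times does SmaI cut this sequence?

CCCGGG occurs starting at positions 112, 128, 147.
SmaI cuts at 3 sites.

3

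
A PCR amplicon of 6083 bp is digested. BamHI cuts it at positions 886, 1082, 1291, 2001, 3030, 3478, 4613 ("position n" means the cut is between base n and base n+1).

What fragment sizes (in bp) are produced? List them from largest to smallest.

Linear molecule, 7 cuts → 8 fragments:
  886 − 0 = 886 bp
  1082 − 886 = 196 bp
  1291 − 1082 = 209 bp
  2001 − 1291 = 710 bp
  3030 − 2001 = 1029 bp
  3478 − 3030 = 448 bp
  4613 − 3478 = 1135 bp
  6083 − 4613 = 1470 bp
Sorted largest to smallest: 1470, 1135, 1029, 886, 710, 448, 209, 196 bp.

1470, 1135, 1029, 886, 710, 448, 209, 196 bp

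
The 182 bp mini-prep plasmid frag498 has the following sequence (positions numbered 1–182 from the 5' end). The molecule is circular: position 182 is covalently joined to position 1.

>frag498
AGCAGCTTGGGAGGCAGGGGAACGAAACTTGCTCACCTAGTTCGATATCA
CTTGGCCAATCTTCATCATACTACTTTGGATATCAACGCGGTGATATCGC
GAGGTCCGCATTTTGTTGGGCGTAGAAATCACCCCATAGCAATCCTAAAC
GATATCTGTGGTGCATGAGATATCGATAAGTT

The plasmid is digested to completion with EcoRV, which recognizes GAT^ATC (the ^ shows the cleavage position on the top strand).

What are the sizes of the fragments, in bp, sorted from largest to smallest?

58, 57, 35, 18, 14 bp

EcoRV sites (GATATC) start at positions 44, 79, 93, 151, 169.
EcoRV cuts after base 3 of each site, so after positions 46, 81, 95, 153, 171.
Circular molecule, 5 cuts → 5 fragments:
  47–81 → 35 bp
  82–95 → 14 bp
  96–153 → 58 bp
  154–171 → 18 bp
  172–182 then 1–46 → 11 + 46 = 57 bp
Sorted largest to smallest: 58, 57, 35, 18, 14 bp.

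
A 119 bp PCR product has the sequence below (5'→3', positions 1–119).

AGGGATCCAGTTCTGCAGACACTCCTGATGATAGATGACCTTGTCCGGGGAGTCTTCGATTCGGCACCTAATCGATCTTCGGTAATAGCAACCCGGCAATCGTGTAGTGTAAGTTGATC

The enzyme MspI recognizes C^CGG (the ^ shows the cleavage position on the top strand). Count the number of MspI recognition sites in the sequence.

CCGG occurs starting at positions 45, 93.
MspI cuts at 2 sites.

2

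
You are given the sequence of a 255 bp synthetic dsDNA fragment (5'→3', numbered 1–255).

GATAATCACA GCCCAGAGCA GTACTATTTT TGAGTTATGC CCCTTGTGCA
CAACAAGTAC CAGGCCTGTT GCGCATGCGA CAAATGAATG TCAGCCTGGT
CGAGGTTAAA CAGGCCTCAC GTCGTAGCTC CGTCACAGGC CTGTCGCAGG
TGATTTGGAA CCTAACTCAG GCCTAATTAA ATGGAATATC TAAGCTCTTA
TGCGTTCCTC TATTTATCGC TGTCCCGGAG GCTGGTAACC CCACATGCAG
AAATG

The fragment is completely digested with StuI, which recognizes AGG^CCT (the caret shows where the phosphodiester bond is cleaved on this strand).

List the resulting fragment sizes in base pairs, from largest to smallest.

84, 64, 50, 32, 25 bp

StuI sites (AGGCCT) start at positions 62, 112, 137, 169.
StuI cuts after base 3 of each site, so after positions 64, 114, 139, 171.
Linear molecule, 4 cuts → 5 fragments:
  1–64 → 64 bp
  65–114 → 50 bp
  115–139 → 25 bp
  140–171 → 32 bp
  172–255 → 84 bp
Sorted largest to smallest: 84, 64, 50, 32, 25 bp.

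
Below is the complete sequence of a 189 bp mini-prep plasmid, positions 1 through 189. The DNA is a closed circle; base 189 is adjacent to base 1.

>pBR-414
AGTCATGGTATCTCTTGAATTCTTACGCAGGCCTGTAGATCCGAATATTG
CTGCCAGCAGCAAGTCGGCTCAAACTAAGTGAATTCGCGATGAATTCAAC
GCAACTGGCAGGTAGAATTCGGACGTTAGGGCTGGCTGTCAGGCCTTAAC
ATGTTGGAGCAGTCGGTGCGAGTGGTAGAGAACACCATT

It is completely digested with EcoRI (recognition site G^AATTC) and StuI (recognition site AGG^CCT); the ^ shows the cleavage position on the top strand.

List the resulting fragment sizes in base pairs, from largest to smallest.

63, 50, 28, 23, 14, 11 bp

EcoRI sites (GAATTC) start at positions 17, 81, 92, 115.
EcoRI cuts after the first base of each site, so after positions 17, 81, 92, 115.
StuI sites (AGGCCT) start at positions 29, 141.
StuI cuts after base 3 of each site, so after positions 31, 143.
Combined cut positions: 17, 31, 81, 92, 115, 143.
Circular molecule, 6 cuts → 6 fragments:
  18–31 → 14 bp
  32–81 → 50 bp
  82–92 → 11 bp
  93–115 → 23 bp
  116–143 → 28 bp
  144–189 then 1–17 → 46 + 17 = 63 bp
Sorted largest to smallest: 63, 50, 28, 23, 14, 11 bp.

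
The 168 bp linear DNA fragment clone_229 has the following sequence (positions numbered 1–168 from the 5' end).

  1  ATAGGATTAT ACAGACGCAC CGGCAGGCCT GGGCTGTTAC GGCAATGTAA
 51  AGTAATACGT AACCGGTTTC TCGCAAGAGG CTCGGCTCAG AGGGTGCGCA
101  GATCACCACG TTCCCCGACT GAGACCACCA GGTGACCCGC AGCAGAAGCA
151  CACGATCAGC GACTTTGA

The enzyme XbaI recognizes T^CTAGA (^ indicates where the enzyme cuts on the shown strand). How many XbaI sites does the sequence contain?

0

No occurrence of TCTAGA is present in the sequence.
XbaI does not cut: 0 sites.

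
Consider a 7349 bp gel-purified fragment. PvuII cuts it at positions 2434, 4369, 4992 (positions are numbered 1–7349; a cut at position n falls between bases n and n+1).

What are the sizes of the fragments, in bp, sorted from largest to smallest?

2434, 2357, 1935, 623 bp

Linear molecule, 3 cuts → 4 fragments:
  2434 − 0 = 2434 bp
  4369 − 2434 = 1935 bp
  4992 − 4369 = 623 bp
  7349 − 4992 = 2357 bp
Sorted largest to smallest: 2434, 2357, 1935, 623 bp.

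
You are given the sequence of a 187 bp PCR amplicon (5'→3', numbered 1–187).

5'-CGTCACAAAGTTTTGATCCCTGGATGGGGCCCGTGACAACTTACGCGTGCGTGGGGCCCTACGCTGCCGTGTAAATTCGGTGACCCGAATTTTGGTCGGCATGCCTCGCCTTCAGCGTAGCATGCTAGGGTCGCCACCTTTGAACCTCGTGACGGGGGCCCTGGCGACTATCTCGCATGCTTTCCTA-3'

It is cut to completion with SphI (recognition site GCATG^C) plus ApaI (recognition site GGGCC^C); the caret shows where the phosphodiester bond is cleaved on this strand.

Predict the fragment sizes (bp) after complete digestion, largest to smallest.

SphI sites (GCATGC) start at positions 99, 120, 175.
SphI cuts after base 5 of each site (before the last base), so after positions 103, 124, 179.
ApaI sites (GGGCCC) start at positions 27, 54, 156.
ApaI cuts after base 5 of each site (before the last base), so after positions 31, 58, 160.
Combined cut positions: 31, 58, 103, 124, 160, 179.
Linear molecule, 6 cuts → 7 fragments:
  1–31 → 31 bp
  32–58 → 27 bp
  59–103 → 45 bp
  104–124 → 21 bp
  125–160 → 36 bp
  161–179 → 19 bp
  180–187 → 8 bp
Sorted largest to smallest: 45, 36, 31, 27, 21, 19, 8 bp.

45, 36, 31, 27, 21, 19, 8 bp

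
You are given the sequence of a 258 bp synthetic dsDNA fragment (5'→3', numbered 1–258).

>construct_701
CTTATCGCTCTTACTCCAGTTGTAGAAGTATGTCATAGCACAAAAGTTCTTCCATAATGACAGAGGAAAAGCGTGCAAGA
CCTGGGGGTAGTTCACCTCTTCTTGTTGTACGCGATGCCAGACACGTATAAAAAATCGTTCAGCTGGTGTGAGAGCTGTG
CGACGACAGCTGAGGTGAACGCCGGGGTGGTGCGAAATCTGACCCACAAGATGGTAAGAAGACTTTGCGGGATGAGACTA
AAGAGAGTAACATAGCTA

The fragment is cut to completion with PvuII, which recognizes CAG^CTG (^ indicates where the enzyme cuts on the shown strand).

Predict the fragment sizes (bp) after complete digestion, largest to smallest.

143, 89, 26 bp

PvuII sites (CAGCTG) start at positions 141, 167.
PvuII cuts after base 3 of each site, so after positions 143, 169.
Linear molecule, 2 cuts → 3 fragments:
  1–143 → 143 bp
  144–169 → 26 bp
  170–258 → 89 bp
Sorted largest to smallest: 143, 89, 26 bp.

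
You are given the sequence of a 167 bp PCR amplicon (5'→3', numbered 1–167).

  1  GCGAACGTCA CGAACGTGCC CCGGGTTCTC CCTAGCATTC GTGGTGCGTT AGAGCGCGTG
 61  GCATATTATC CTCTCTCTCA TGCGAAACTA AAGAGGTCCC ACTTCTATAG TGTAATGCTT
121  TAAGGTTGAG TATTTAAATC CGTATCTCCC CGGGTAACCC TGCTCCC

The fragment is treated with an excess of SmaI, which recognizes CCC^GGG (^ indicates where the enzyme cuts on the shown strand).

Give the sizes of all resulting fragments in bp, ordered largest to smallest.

129, 22, 16 bp

SmaI sites (CCCGGG) start at positions 20, 149.
SmaI cuts after base 3 of each site, so after positions 22, 151.
Linear molecule, 2 cuts → 3 fragments:
  1–22 → 22 bp
  23–151 → 129 bp
  152–167 → 16 bp
Sorted largest to smallest: 129, 22, 16 bp.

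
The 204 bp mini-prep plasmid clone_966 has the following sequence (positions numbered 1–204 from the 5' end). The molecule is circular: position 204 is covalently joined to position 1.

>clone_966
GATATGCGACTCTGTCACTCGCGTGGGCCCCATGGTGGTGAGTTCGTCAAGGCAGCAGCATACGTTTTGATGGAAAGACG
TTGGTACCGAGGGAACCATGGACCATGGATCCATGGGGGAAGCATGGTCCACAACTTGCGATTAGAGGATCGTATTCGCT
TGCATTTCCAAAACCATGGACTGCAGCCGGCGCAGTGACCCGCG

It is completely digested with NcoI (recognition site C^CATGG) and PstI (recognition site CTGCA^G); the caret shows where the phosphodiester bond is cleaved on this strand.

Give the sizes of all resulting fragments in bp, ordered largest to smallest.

66, 63, 49, 11, 8, 7 bp

NcoI sites (CCATGG) start at positions 30, 96, 103, 111, 174.
NcoI cuts after the first base of each site, so after positions 30, 96, 103, 111, 174.
The PstI site (CTGCAG) starts at position 181.
PstI cuts after base 5 of each site (before the last base), so after position 185.
Combined cut positions: 30, 96, 103, 111, 174, 185.
Circular molecule, 6 cuts → 6 fragments:
  31–96 → 66 bp
  97–103 → 7 bp
  104–111 → 8 bp
  112–174 → 63 bp
  175–185 → 11 bp
  186–204 then 1–30 → 19 + 30 = 49 bp
Sorted largest to smallest: 66, 63, 49, 11, 8, 7 bp.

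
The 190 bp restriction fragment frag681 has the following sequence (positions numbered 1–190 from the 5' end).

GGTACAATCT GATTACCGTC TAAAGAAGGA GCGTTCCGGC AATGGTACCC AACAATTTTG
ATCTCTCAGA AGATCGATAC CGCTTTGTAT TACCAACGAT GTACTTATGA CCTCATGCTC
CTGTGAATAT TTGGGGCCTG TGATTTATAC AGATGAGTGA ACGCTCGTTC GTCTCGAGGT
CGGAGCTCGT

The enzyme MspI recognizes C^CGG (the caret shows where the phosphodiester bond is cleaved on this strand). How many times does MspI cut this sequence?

CCGG occurs starting at position 36.
MspI cuts at 1 site.

1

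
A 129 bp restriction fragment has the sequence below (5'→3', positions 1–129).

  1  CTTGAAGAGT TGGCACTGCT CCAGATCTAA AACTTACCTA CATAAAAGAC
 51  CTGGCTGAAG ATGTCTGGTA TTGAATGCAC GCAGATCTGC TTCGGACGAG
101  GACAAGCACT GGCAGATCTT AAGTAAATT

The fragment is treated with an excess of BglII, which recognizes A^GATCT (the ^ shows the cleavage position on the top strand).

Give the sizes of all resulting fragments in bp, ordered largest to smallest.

BglII sites (AGATCT) start at positions 23, 83, 114.
BglII cuts after the first base of each site, so after positions 23, 83, 114.
Linear molecule, 3 cuts → 4 fragments:
  1–23 → 23 bp
  24–83 → 60 bp
  84–114 → 31 bp
  115–129 → 15 bp
Sorted largest to smallest: 60, 31, 23, 15 bp.

60, 31, 23, 15 bp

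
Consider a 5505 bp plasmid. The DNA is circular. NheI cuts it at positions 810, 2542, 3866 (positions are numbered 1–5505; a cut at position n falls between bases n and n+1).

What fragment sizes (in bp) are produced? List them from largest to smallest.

2449, 1732, 1324 bp

Circular molecule, 3 cuts → 3 fragments:
  2542 − 810 = 1732 bp
  3866 − 2542 = 1324 bp
  wrap: 5505 − 3866 + 810 = 2449 bp
Sorted largest to smallest: 2449, 1732, 1324 bp.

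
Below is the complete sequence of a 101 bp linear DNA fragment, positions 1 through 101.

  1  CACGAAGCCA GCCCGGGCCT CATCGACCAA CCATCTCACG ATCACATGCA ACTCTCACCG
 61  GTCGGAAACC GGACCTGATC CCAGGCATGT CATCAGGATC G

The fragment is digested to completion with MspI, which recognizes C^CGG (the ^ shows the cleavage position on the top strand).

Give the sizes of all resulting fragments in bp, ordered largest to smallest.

45, 32, 13, 11 bp

MspI sites (CCGG) start at positions 13, 58, 69.
MspI cuts after the first base of each site, so after positions 13, 58, 69.
Linear molecule, 3 cuts → 4 fragments:
  1–13 → 13 bp
  14–58 → 45 bp
  59–69 → 11 bp
  70–101 → 32 bp
Sorted largest to smallest: 45, 32, 13, 11 bp.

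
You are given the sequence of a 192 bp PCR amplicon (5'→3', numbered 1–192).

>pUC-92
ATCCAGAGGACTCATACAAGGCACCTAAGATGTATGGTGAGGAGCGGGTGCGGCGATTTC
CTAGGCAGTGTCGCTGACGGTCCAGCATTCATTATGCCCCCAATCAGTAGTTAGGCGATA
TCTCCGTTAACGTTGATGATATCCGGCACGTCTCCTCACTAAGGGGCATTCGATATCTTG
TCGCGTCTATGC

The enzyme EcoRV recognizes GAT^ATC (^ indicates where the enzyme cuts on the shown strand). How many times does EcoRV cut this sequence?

3

GATATC occurs starting at positions 117, 138, 172.
EcoRV cuts at 3 sites.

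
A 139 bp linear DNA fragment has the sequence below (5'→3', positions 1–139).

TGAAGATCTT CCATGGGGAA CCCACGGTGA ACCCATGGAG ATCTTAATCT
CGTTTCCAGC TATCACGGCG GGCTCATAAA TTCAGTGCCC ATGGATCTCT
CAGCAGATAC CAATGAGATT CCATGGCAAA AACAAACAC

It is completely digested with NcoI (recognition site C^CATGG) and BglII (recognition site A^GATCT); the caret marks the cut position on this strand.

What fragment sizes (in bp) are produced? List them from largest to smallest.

NcoI sites (CCATGG) start at positions 11, 33, 89, 121.
NcoI cuts after the first base of each site, so after positions 11, 33, 89, 121.
BglII sites (AGATCT) start at positions 4, 39.
BglII cuts after the first base of each site, so after positions 4, 39.
Combined cut positions: 4, 11, 33, 39, 89, 121.
Linear molecule, 6 cuts → 7 fragments:
  1–4 → 4 bp
  5–11 → 7 bp
  12–33 → 22 bp
  34–39 → 6 bp
  40–89 → 50 bp
  90–121 → 32 bp
  122–139 → 18 bp
Sorted largest to smallest: 50, 32, 22, 18, 7, 6, 4 bp.

50, 32, 22, 18, 7, 6, 4 bp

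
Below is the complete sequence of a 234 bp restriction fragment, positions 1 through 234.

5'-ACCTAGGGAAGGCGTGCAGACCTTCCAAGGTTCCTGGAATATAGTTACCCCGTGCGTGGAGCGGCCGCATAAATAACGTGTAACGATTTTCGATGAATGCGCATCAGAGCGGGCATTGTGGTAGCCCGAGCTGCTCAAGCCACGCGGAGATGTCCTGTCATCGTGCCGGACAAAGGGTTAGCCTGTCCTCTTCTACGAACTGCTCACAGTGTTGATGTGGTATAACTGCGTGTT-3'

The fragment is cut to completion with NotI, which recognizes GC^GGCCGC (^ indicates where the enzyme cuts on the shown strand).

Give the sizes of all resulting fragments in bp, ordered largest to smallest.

The NotI site (GCGGCCGC) starts at position 61.
NotI cuts after base 2 of each site, so after position 62.
Linear molecule, 1 cut → 2 fragments:
  1–62 → 62 bp
  63–234 → 172 bp
Sorted largest to smallest: 172, 62 bp.

172, 62 bp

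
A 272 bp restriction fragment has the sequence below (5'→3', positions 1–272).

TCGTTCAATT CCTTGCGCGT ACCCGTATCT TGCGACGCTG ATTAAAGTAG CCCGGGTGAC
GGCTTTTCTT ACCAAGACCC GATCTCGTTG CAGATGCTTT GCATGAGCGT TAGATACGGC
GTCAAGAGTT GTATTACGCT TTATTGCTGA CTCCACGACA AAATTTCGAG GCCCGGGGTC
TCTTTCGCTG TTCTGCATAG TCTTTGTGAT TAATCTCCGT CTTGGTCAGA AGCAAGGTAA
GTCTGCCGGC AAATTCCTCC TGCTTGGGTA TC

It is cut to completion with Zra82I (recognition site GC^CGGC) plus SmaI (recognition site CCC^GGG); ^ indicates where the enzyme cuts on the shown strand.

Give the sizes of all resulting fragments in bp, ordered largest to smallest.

The Zra82I site (GCCGGC) starts at position 245.
Zra82I cuts after base 2 of each site, so after position 246.
SmaI sites (CCCGGG) start at positions 51, 172.
SmaI cuts after base 3 of each site, so after positions 53, 174.
Combined cut positions: 53, 174, 246.
Linear molecule, 3 cuts → 4 fragments:
  1–53 → 53 bp
  54–174 → 121 bp
  175–246 → 72 bp
  247–272 → 26 bp
Sorted largest to smallest: 121, 72, 53, 26 bp.

121, 72, 53, 26 bp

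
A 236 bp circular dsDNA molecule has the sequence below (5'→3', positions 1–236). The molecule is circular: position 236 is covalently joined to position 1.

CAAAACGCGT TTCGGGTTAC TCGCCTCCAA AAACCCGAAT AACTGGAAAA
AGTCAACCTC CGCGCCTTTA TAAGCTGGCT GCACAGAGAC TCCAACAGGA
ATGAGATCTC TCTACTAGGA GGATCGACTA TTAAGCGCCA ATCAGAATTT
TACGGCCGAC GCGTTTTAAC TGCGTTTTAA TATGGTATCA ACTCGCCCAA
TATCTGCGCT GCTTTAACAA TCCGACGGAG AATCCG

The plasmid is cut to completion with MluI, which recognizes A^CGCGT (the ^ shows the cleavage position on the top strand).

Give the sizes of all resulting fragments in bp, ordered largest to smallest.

MluI sites (ACGCGT) start at positions 5, 159.
MluI cuts after the first base of each site, so after positions 5, 159.
Circular molecule, 2 cuts → 2 fragments:
  6–159 → 154 bp
  160–236 then 1–5 → 77 + 5 = 82 bp
Sorted largest to smallest: 154, 82 bp.

154, 82 bp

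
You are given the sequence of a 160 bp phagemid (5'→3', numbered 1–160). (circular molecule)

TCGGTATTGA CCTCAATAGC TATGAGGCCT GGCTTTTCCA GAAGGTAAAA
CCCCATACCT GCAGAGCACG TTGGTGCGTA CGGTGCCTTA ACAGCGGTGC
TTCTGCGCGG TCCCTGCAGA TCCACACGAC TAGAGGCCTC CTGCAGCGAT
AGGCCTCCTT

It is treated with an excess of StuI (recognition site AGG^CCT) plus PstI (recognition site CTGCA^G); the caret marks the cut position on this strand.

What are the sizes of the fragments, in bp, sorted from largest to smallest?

55, 36, 34, 18, 9, 8 bp

StuI sites (AGGCCT) start at positions 25, 134, 151.
StuI cuts after base 3 of each site, so after positions 27, 136, 153.
PstI sites (CTGCAG) start at positions 59, 114, 141.
PstI cuts after base 5 of each site (before the last base), so after positions 63, 118, 145.
Combined cut positions: 27, 63, 118, 136, 145, 153.
Circular molecule, 6 cuts → 6 fragments:
  28–63 → 36 bp
  64–118 → 55 bp
  119–136 → 18 bp
  137–145 → 9 bp
  146–153 → 8 bp
  154–160 then 1–27 → 7 + 27 = 34 bp
Sorted largest to smallest: 55, 36, 34, 18, 9, 8 bp.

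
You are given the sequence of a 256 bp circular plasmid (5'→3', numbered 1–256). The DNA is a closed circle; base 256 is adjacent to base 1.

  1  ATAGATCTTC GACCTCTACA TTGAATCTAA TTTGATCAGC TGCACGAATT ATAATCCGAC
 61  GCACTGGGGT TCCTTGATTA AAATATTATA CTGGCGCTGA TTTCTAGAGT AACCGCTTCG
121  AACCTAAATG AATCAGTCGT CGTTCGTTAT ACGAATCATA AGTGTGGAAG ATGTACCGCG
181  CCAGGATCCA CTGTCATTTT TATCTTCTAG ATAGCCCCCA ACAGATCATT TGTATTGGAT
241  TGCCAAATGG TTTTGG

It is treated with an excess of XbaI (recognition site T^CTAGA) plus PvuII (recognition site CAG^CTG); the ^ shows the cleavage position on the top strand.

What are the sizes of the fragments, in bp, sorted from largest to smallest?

XbaI sites (TCTAGA) start at positions 103, 206.
XbaI cuts after the first base of each site, so after positions 103, 206.
The PvuII site (CAGCTG) starts at position 37.
PvuII cuts after base 3 of each site, so after position 39.
Combined cut positions: 39, 103, 206.
Circular molecule, 3 cuts → 3 fragments:
  40–103 → 64 bp
  104–206 → 103 bp
  207–256 then 1–39 → 50 + 39 = 89 bp
Sorted largest to smallest: 103, 89, 64 bp.

103, 89, 64 bp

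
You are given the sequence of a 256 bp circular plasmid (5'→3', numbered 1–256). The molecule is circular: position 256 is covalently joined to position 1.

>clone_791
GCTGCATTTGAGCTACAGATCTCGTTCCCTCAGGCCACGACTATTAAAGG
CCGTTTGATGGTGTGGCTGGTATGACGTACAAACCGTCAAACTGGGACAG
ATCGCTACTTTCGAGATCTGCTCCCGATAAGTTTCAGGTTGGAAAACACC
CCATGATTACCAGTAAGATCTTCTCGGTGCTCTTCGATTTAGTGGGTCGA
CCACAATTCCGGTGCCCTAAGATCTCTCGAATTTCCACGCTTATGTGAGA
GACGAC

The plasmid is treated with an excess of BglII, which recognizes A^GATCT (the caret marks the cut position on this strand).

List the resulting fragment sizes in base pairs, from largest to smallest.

97, 54, 53, 52 bp

BglII sites (AGATCT) start at positions 17, 114, 166, 220.
BglII cuts after the first base of each site, so after positions 17, 114, 166, 220.
Circular molecule, 4 cuts → 4 fragments:
  18–114 → 97 bp
  115–166 → 52 bp
  167–220 → 54 bp
  221–256 then 1–17 → 36 + 17 = 53 bp
Sorted largest to smallest: 97, 54, 53, 52 bp.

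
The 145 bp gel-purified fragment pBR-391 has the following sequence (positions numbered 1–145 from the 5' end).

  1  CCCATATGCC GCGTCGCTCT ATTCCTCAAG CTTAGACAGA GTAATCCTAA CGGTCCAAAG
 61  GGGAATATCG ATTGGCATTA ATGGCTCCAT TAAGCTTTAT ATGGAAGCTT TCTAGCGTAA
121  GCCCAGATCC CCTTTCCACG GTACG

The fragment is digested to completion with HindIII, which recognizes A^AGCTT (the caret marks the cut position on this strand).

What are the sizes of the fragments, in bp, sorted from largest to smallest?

HindIII sites (AAGCTT) start at positions 28, 92, 105.
HindIII cuts after the first base of each site, so after positions 28, 92, 105.
Linear molecule, 3 cuts → 4 fragments:
  1–28 → 28 bp
  29–92 → 64 bp
  93–105 → 13 bp
  106–145 → 40 bp
Sorted largest to smallest: 64, 40, 28, 13 bp.

64, 40, 28, 13 bp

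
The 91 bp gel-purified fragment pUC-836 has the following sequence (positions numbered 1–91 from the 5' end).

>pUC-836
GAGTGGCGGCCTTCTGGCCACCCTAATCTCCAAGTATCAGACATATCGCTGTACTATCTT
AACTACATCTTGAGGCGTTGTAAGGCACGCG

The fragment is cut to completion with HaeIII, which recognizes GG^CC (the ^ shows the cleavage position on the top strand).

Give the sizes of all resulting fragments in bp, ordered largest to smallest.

74, 9, 8 bp

HaeIII sites (GGCC) start at positions 8, 16.
HaeIII cuts after base 2 of each site, so after positions 9, 17.
Linear molecule, 2 cuts → 3 fragments:
  1–9 → 9 bp
  10–17 → 8 bp
  18–91 → 74 bp
Sorted largest to smallest: 74, 9, 8 bp.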